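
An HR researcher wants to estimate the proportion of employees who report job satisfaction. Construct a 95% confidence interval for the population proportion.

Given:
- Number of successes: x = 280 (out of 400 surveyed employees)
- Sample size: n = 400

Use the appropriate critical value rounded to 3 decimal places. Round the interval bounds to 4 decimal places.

Sample proportion: p̂ = 280/400 = 0.700000

Check conditions for normal approximation:
  np̂ = 280 ≥ 10 ✓
  n(1-p̂) = 120 ≥ 10 ✓

The sample is large enough, so use a z-interval (normal approximation) for the proportion.

For 95% confidence, z* = 1.96 (from standard normal table)

Standard error: SE = √(p̂(1-p̂)/n) = √(0.700000×0.300000/400) = 0.02291288

Margin of error: E = z* × SE = 1.96 × 0.02291288 = 0.044909

Z-interval: p̂ ± E = 0.700000 ± 0.044909 = (0.655091, 0.744909)

Rounded to 4 decimal places:

(0.6551, 0.7449)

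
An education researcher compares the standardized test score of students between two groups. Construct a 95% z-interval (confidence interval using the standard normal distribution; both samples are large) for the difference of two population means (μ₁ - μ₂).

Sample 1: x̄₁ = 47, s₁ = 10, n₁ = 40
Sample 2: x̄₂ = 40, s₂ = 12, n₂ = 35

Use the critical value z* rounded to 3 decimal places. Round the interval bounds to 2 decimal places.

Both samples are large (n₁ = 40 ≥ 30, n₂ = 35 ≥ 30), so a z-interval for the difference of means applies.

Point estimate: x̄₁ - x̄₂ = 47 - 40 = 7

Standard error: SE = √(s₁²/n₁ + s₂²/n₂)
= √(10²/40 + 12²/35)
= √(2.500000 + 4.114286)
= 2.571825

For 95% confidence, z* = 1.96 (from standard normal table)
Margin of error: E = z* × SE = 1.96 × 2.571825 = 5.0408

Z-interval: (x̄₁ - x̄₂) ± E = 7 ± 5.0408 = (1.9592, 12.0408)

Rounded to 2 decimal places:

(1.96, 12.04)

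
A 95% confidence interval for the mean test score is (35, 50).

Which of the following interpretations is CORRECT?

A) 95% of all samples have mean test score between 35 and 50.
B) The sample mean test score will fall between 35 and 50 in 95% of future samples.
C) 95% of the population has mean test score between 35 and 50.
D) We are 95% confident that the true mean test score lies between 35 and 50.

A confidence interval represents our confidence in the procedure, not a probability statement about the parameter.

Key concept: If we repeated this sampling process many times and computed a 95% CI each time, about 95% of those intervals would contain the true population parameter.

For this specific interval (35, 50):
- Midpoint (point estimate): 42.5
- Margin of error: 7.5

The correct interpretation is the one stating confidence that the true parameter lies in the interval — option D.

D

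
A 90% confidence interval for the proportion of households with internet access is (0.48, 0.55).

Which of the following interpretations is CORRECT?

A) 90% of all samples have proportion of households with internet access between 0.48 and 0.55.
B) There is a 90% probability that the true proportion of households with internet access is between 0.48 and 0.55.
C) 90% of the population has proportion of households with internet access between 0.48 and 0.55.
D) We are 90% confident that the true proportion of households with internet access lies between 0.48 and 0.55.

A confidence interval represents our confidence in the procedure, not a probability statement about the parameter.

Key concept: If we repeated this sampling process many times and computed a 90% CI each time, about 90% of those intervals would contain the true population parameter.

For this specific interval (0.48, 0.55):
- Midpoint (point estimate): 0.515
- Margin of error: 0.035

The correct interpretation is the one stating confidence that the true parameter lies in the interval — option D.

D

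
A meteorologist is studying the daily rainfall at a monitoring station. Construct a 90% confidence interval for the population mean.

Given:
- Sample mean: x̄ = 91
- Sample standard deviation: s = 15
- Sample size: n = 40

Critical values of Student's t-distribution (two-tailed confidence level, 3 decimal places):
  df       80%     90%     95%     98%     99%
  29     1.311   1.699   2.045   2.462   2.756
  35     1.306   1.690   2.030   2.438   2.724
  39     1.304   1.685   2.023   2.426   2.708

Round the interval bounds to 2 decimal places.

The population standard deviation σ is unknown (only the sample standard deviation s is given), so use a t-interval with df = n - 1 = 40 - 1 = 39.

For 90% confidence with df = 39, t* = 1.685 (from t-table)

Standard error: SE = s/√n = 15/√40 = 2.371708

Margin of error: E = t* × SE = 1.685 × 2.371708 = 3.9963

T-interval: x̄ ± E = 91 ± 3.9963 = (87.0037, 94.9963)

Rounded to 2 decimal places:

(87.00, 95.00)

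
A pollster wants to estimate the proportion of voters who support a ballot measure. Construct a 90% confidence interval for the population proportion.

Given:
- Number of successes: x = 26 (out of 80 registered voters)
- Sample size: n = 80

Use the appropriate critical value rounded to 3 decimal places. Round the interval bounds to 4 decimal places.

Sample proportion: p̂ = 26/80 = 0.325000

Check conditions for normal approximation:
  np̂ = 26 ≥ 10 ✓
  n(1-p̂) = 54 ≥ 10 ✓

The sample is large enough, so use a z-interval (normal approximation) for the proportion.

For 90% confidence, z* = 1.645 (from standard normal table)

Standard error: SE = √(p̂(1-p̂)/n) = √(0.325000×0.675000/80) = 0.05236590

Margin of error: E = z* × SE = 1.645 × 0.05236590 = 0.086142

Z-interval: p̂ ± E = 0.325000 ± 0.086142 = (0.238858, 0.411142)

Rounded to 4 decimal places:

(0.2389, 0.4111)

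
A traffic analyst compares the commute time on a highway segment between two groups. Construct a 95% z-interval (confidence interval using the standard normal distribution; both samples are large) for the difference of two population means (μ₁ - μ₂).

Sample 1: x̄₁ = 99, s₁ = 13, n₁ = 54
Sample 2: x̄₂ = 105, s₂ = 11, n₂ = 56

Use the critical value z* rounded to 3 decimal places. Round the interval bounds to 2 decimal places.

Both samples are large (n₁ = 54 ≥ 30, n₂ = 56 ≥ 30), so a z-interval for the difference of means applies.

Point estimate: x̄₁ - x̄₂ = 99 - 105 = -6

Standard error: SE = √(s₁²/n₁ + s₂²/n₂)
= √(13²/54 + 11²/56)
= √(3.129630 + 2.160714)
= 2.300075

For 95% confidence, z* = 1.96 (from standard normal table)
Margin of error: E = z* × SE = 1.96 × 2.300075 = 4.5081

Z-interval: (x̄₁ - x̄₂) ± E = -6 ± 4.5081 = (-10.5081, -1.4919)

Rounded to 2 decimal places:

(-10.51, -1.49)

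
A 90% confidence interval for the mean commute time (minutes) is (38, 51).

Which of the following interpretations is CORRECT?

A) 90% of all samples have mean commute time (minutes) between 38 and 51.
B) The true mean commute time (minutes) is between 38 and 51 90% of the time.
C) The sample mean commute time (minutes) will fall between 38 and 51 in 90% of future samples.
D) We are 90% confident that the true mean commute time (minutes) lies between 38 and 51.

A confidence interval represents our confidence in the procedure, not a probability statement about the parameter.

Key concept: If we repeated this sampling process many times and computed a 90% CI each time, about 90% of those intervals would contain the true population parameter.

For this specific interval (38, 51):
- Midpoint (point estimate): 44.5
- Margin of error: 6.5

The correct interpretation is the one stating confidence that the true parameter lies in the interval — option D.

D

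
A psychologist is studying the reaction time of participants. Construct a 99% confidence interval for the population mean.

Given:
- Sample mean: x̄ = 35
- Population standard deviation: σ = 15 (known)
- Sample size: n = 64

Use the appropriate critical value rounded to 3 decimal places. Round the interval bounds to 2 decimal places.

The population standard deviation σ is known, so use a z-interval (standard normal critical value).

For 99% confidence, z* = 2.576 (from standard normal table)

Standard error: SE = σ/√n = 15/√64 = 1.875000

Margin of error: E = z* × SE = 2.576 × 1.875000 = 4.8300

Z-interval: x̄ ± E = 35 ± 4.8300 = (30.1700, 39.8300)

Rounded to 2 decimal places:

(30.17, 39.83)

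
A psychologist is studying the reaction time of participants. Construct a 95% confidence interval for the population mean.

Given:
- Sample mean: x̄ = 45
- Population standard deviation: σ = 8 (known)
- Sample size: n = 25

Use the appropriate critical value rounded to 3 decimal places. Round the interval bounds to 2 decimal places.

The population standard deviation σ is known, so use a z-interval (standard normal critical value).

For 95% confidence, z* = 1.96 (from standard normal table)

Standard error: SE = σ/√n = 8/√25 = 1.600000

Margin of error: E = z* × SE = 1.96 × 1.600000 = 3.1360

Z-interval: x̄ ± E = 45 ± 3.1360 = (41.8640, 48.1360)

Rounded to 2 decimal places:

(41.86, 48.14)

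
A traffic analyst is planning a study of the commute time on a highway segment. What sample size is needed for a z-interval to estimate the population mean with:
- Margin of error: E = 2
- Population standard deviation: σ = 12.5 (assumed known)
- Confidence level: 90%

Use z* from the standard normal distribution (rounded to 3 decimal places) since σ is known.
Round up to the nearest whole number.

Using z* since population σ is known (z-interval formula).

For 90% confidence, z* = 1.645 (from standard normal table)

Sample size formula for z-interval: n = (z*σ/E)²

n = (1.645 × 12.5 / 2)²
  = (10.281250)²
  = 105.7041

Round up to the nearest whole number: n = 106

106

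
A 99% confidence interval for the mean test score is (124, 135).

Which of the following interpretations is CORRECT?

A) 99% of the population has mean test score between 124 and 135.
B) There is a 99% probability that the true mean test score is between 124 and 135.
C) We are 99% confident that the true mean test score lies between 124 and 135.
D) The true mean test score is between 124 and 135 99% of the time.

A confidence interval represents our confidence in the procedure, not a probability statement about the parameter.

Key concept: If we repeated this sampling process many times and computed a 99% CI each time, about 99% of those intervals would contain the true population parameter.

For this specific interval (124, 135):
- Midpoint (point estimate): 129.5
- Margin of error: 5.5

The correct interpretation is the one stating confidence that the true parameter lies in the interval — option C.

C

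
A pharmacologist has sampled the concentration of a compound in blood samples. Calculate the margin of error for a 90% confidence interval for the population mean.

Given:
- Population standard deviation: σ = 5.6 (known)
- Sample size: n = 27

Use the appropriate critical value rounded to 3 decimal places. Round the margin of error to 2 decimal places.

The population standard deviation σ is known, so use the z-interval margin of error formula.

For 90% confidence, z* = 1.645 (from standard normal table)

Margin of error formula for z-interval: E = z* × σ/√n

E = 1.645 × 5.6/√27
  = 1.645 × 1.077721
  = 1.7729

Rounded to 2 decimal places:

1.77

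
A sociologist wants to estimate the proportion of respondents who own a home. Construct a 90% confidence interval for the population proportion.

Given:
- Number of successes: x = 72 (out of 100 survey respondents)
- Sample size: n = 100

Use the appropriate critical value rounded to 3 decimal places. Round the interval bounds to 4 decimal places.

Sample proportion: p̂ = 72/100 = 0.720000

Check conditions for normal approximation:
  np̂ = 72 ≥ 10 ✓
  n(1-p̂) = 28 ≥ 10 ✓

The sample is large enough, so use a z-interval (normal approximation) for the proportion.

For 90% confidence, z* = 1.645 (from standard normal table)

Standard error: SE = √(p̂(1-p̂)/n) = √(0.720000×0.280000/100) = 0.04489989

Margin of error: E = z* × SE = 1.645 × 0.04489989 = 0.073860

Z-interval: p̂ ± E = 0.720000 ± 0.073860 = (0.646140, 0.793860)

Rounded to 4 decimal places:

(0.6461, 0.7939)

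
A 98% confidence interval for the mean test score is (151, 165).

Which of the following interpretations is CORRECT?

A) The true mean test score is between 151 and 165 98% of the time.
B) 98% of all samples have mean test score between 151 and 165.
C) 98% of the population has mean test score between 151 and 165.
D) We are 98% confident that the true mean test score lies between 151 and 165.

A confidence interval represents our confidence in the procedure, not a probability statement about the parameter.

Key concept: If we repeated this sampling process many times and computed a 98% CI each time, about 98% of those intervals would contain the true population parameter.

For this specific interval (151, 165):
- Midpoint (point estimate): 158
- Margin of error: 7

The correct interpretation is the one stating confidence that the true parameter lies in the interval — option D.

D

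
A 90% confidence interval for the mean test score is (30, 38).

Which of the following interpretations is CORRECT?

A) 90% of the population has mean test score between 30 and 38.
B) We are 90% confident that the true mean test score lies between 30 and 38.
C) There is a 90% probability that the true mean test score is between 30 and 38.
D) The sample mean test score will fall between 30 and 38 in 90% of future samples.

A confidence interval represents our confidence in the procedure, not a probability statement about the parameter.

Key concept: If we repeated this sampling process many times and computed a 90% CI each time, about 90% of those intervals would contain the true population parameter.

For this specific interval (30, 38):
- Midpoint (point estimate): 34
- Margin of error: 4

The correct interpretation is the one stating confidence that the true parameter lies in the interval — option B.

B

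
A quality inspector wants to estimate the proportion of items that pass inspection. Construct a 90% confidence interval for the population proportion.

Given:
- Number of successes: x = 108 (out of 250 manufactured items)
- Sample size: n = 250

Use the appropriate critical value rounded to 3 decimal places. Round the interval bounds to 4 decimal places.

Sample proportion: p̂ = 108/250 = 0.432000

Check conditions for normal approximation:
  np̂ = 108 ≥ 10 ✓
  n(1-p̂) = 142 ≥ 10 ✓

The sample is large enough, so use a z-interval (normal approximation) for the proportion.

For 90% confidence, z* = 1.645 (from standard normal table)

Standard error: SE = √(p̂(1-p̂)/n) = √(0.432000×0.568000/250) = 0.03132896

Margin of error: E = z* × SE = 1.645 × 0.03132896 = 0.051536

Z-interval: p̂ ± E = 0.432000 ± 0.051536 = (0.380464, 0.483536)

Rounded to 4 decimal places:

(0.3805, 0.4835)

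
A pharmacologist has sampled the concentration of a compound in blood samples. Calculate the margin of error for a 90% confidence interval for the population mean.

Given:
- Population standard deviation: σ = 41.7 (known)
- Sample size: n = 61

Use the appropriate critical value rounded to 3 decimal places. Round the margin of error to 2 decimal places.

The population standard deviation σ is known, so use the z-interval margin of error formula.

For 90% confidence, z* = 1.645 (from standard normal table)

Margin of error formula for z-interval: E = z* × σ/√n

E = 1.645 × 41.7/√61
  = 1.645 × 5.339138
  = 8.7829

Rounded to 2 decimal places:

8.78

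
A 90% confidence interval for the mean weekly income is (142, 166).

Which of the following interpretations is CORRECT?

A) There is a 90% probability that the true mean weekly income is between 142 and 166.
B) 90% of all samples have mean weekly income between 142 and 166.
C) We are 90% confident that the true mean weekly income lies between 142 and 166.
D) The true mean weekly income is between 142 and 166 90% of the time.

A confidence interval represents our confidence in the procedure, not a probability statement about the parameter.

Key concept: If we repeated this sampling process many times and computed a 90% CI each time, about 90% of those intervals would contain the true population parameter.

For this specific interval (142, 166):
- Midpoint (point estimate): 154
- Margin of error: 12

The correct interpretation is the one stating confidence that the true parameter lies in the interval — option C.

C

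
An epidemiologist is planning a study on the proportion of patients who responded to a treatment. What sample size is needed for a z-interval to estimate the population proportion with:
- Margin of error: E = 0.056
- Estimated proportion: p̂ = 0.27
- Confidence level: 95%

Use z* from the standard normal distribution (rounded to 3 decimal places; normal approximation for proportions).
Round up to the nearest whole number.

Using z* for proportion z-interval (normal approximation).

For 95% confidence, z* = 1.96 (from standard normal table)

Sample size formula for proportion z-interval: n = z*²p̂(1-p̂)/E²

n = 1.96² × 0.27 × 0.73 / 0.056²
  = 3.8416 × 0.1971 / 0.003136
  = 241.4475

Round up to the nearest whole number: n = 242

242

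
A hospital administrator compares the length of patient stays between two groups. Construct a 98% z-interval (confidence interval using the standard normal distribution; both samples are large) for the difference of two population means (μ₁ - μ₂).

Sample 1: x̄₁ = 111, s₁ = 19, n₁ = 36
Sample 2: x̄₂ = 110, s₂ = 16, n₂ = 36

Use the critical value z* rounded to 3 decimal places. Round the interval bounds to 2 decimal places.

Both samples are large (n₁ = 36 ≥ 30, n₂ = 36 ≥ 30), so a z-interval for the difference of means applies.

Point estimate: x̄₁ - x̄₂ = 111 - 110 = 1

Standard error: SE = √(s₁²/n₁ + s₂²/n₂)
= √(19²/36 + 16²/36)
= √(10.027778 + 7.111111)
= 4.139914

For 98% confidence, z* = 2.326 (from standard normal table)
Margin of error: E = z* × SE = 2.326 × 4.139914 = 9.6294

Z-interval: (x̄₁ - x̄₂) ± E = 1 ± 9.6294 = (-8.6294, 10.6294)

Rounded to 2 decimal places:

(-8.63, 10.63)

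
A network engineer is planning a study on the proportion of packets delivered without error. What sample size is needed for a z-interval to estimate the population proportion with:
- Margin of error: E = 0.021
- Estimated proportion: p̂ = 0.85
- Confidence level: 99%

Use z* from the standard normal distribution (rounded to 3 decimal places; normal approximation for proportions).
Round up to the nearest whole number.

Using z* for proportion z-interval (normal approximation).

For 99% confidence, z* = 2.576 (from standard normal table)

Sample size formula for proportion z-interval: n = z*²p̂(1-p̂)/E²

n = 2.576² × 0.85 × 0.15 / 0.021²
  = 6.635776 × 0.1275 / 0.000441
  = 1918.5067

Round up to the nearest whole number: n = 1919

1919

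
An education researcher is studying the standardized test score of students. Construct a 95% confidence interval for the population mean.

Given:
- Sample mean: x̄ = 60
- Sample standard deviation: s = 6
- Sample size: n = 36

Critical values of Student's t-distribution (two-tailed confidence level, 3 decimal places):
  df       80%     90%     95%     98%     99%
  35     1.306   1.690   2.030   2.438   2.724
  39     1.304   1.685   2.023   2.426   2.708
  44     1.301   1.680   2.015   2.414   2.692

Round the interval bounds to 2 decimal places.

The population standard deviation σ is unknown (only the sample standard deviation s is given), so use a t-interval with df = n - 1 = 36 - 1 = 35.

For 95% confidence with df = 35, t* = 2.030 (from t-table)

Standard error: SE = s/√n = 6/√36 = 1.000000

Margin of error: E = t* × SE = 2.030 × 1.000000 = 2.0300

T-interval: x̄ ± E = 60 ± 2.0300 = (57.9700, 62.0300)

Rounded to 2 decimal places:

(57.97, 62.03)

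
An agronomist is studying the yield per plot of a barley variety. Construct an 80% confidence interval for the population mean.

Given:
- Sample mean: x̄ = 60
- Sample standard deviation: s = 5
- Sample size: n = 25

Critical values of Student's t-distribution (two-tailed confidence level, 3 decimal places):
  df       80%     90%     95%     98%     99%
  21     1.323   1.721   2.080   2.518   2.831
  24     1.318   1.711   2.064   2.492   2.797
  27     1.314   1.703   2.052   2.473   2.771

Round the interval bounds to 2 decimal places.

The population standard deviation σ is unknown (only the sample standard deviation s is given), so use a t-interval with df = n - 1 = 25 - 1 = 24.

For 80% confidence with df = 24, t* = 1.318 (from t-table)

Standard error: SE = s/√n = 5/√25 = 1.000000

Margin of error: E = t* × SE = 1.318 × 1.000000 = 1.3180

T-interval: x̄ ± E = 60 ± 1.3180 = (58.6820, 61.3180)

Rounded to 2 decimal places:

(58.68, 61.32)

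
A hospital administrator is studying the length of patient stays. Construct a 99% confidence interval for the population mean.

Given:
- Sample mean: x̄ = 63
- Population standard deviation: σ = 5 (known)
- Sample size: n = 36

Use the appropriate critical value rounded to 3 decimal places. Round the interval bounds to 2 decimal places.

The population standard deviation σ is known, so use a z-interval (standard normal critical value).

For 99% confidence, z* = 2.576 (from standard normal table)

Standard error: SE = σ/√n = 5/√36 = 0.833333

Margin of error: E = z* × SE = 2.576 × 0.833333 = 2.1467

Z-interval: x̄ ± E = 63 ± 2.1467 = (60.8533, 65.1467)

Rounded to 2 decimal places:

(60.85, 65.15)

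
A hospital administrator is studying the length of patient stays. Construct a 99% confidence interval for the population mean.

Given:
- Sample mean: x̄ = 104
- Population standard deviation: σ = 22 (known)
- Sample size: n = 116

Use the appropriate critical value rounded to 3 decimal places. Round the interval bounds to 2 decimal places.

The population standard deviation σ is known, so use a z-interval (standard normal critical value).

For 99% confidence, z* = 2.576 (from standard normal table)

Standard error: SE = σ/√n = 22/√116 = 2.042649

Margin of error: E = z* × SE = 2.576 × 2.042649 = 5.2619

Z-interval: x̄ ± E = 104 ± 5.2619 = (98.7381, 109.2619)

Rounded to 2 decimal places:

(98.74, 109.26)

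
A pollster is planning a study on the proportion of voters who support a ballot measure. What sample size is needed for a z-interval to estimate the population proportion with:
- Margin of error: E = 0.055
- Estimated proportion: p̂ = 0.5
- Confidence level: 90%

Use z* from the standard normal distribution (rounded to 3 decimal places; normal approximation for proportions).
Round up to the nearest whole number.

Using z* for proportion z-interval (normal approximation).

For 90% confidence, z* = 1.645 (from standard normal table)

Sample size formula for proportion z-interval: n = z*²p̂(1-p̂)/E²

n = 1.645² × 0.5 × 0.5 / 0.055²
  = 2.706025 × 0.25 / 0.003025
  = 223.6384

Round up to the nearest whole number: n = 224

224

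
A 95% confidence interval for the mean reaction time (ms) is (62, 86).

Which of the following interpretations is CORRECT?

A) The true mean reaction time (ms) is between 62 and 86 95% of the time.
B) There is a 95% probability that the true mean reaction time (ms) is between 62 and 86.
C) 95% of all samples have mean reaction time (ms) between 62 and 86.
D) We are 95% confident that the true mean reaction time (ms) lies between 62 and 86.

A confidence interval represents our confidence in the procedure, not a probability statement about the parameter.

Key concept: If we repeated this sampling process many times and computed a 95% CI each time, about 95% of those intervals would contain the true population parameter.

For this specific interval (62, 86):
- Midpoint (point estimate): 74
- Margin of error: 12

The correct interpretation is the one stating confidence that the true parameter lies in the interval — option D.

D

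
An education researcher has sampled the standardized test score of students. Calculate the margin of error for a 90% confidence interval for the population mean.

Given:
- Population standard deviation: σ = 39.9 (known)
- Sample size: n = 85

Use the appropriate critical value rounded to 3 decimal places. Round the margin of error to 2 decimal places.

The population standard deviation σ is known, so use the z-interval margin of error formula.

For 90% confidence, z* = 1.645 (from standard normal table)

Margin of error formula for z-interval: E = z* × σ/√n

E = 1.645 × 39.9/√85
  = 1.645 × 4.327763
  = 7.1192

Rounded to 2 decimal places:

7.12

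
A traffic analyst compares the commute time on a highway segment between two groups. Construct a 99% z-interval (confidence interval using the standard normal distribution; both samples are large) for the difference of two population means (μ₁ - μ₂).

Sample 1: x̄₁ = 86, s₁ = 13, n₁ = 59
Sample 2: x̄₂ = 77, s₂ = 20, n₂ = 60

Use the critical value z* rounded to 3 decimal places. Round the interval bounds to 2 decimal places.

Both samples are large (n₁ = 59 ≥ 30, n₂ = 60 ≥ 30), so a z-interval for the difference of means applies.

Point estimate: x̄₁ - x̄₂ = 86 - 77 = 9

Standard error: SE = √(s₁²/n₁ + s₂²/n₂)
= √(13²/59 + 20²/60)
= √(2.864407 + 6.666667)
= 3.087244

For 99% confidence, z* = 2.576 (from standard normal table)
Margin of error: E = z* × SE = 2.576 × 3.087244 = 7.9527

Z-interval: (x̄₁ - x̄₂) ± E = 9 ± 7.9527 = (1.0473, 16.9527)

Rounded to 2 decimal places:

(1.05, 16.95)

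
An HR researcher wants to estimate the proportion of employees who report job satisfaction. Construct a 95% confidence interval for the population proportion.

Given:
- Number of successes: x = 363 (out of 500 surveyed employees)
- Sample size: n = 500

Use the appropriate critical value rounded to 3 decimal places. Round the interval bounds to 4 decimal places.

Sample proportion: p̂ = 363/500 = 0.726000

Check conditions for normal approximation:
  np̂ = 363 ≥ 10 ✓
  n(1-p̂) = 137 ≥ 10 ✓

The sample is large enough, so use a z-interval (normal approximation) for the proportion.

For 95% confidence, z* = 1.96 (from standard normal table)

Standard error: SE = √(p̂(1-p̂)/n) = √(0.726000×0.274000/500) = 0.01994613

Margin of error: E = z* × SE = 1.96 × 0.01994613 = 0.039094

Z-interval: p̂ ± E = 0.726000 ± 0.039094 = (0.686906, 0.765094)

Rounded to 4 decimal places:

(0.6869, 0.7651)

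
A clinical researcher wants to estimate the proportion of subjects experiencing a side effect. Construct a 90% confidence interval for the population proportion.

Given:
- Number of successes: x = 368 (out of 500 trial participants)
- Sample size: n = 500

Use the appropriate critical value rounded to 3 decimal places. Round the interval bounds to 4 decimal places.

Sample proportion: p̂ = 368/500 = 0.736000

Check conditions for normal approximation:
  np̂ = 368 ≥ 10 ✓
  n(1-p̂) = 132 ≥ 10 ✓

The sample is large enough, so use a z-interval (normal approximation) for the proportion.

For 90% confidence, z* = 1.645 (from standard normal table)

Standard error: SE = √(p̂(1-p̂)/n) = √(0.736000×0.264000/500) = 0.01971314

Margin of error: E = z* × SE = 1.645 × 0.01971314 = 0.032428

Z-interval: p̂ ± E = 0.736000 ± 0.032428 = (0.703572, 0.768428)

Rounded to 4 decimal places:

(0.7036, 0.7684)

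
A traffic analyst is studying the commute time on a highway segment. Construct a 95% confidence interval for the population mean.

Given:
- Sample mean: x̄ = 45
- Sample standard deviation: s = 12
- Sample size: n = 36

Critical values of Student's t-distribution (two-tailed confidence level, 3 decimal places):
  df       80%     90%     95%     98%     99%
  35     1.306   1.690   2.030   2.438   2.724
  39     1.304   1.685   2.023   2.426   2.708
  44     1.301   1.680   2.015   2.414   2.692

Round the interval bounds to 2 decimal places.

The population standard deviation σ is unknown (only the sample standard deviation s is given), so use a t-interval with df = n - 1 = 36 - 1 = 35.

For 95% confidence with df = 35, t* = 2.030 (from t-table)

Standard error: SE = s/√n = 12/√36 = 2.000000

Margin of error: E = t* × SE = 2.030 × 2.000000 = 4.0600

T-interval: x̄ ± E = 45 ± 4.0600 = (40.9400, 49.0600)

Rounded to 2 decimal places:

(40.94, 49.06)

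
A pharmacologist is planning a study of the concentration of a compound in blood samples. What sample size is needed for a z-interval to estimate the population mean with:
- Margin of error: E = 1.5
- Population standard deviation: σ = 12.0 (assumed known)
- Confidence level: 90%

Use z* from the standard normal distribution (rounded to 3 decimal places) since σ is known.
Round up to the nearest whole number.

Using z* since population σ is known (z-interval formula).

For 90% confidence, z* = 1.645 (from standard normal table)

Sample size formula for z-interval: n = (z*σ/E)²

n = (1.645 × 12.0 / 1.5)²
  = (13.160000)²
  = 173.1856

Round up to the nearest whole number: n = 174

174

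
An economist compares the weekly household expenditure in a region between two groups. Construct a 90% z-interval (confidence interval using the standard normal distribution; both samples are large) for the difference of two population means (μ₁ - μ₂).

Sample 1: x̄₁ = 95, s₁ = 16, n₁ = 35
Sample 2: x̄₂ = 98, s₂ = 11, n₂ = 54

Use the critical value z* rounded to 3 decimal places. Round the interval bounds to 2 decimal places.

Both samples are large (n₁ = 35 ≥ 30, n₂ = 54 ≥ 30), so a z-interval for the difference of means applies.

Point estimate: x̄₁ - x̄₂ = 95 - 98 = -3

Standard error: SE = √(s₁²/n₁ + s₂²/n₂)
= √(16²/35 + 11²/54)
= √(7.314286 + 2.240741)
= 3.091121

For 90% confidence, z* = 1.645 (from standard normal table)
Margin of error: E = z* × SE = 1.645 × 3.091121 = 5.0849

Z-interval: (x̄₁ - x̄₂) ± E = -3 ± 5.0849 = (-8.0849, 2.0849)

Rounded to 2 decimal places:

(-8.08, 2.08)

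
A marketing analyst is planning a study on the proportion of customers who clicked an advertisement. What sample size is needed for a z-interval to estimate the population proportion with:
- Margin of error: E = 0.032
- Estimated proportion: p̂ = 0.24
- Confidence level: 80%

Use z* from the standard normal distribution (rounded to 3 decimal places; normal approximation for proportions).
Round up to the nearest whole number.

Using z* for proportion z-interval (normal approximation).

For 80% confidence, z* = 1.282 (from standard normal table)

Sample size formula for proportion z-interval: n = z*²p̂(1-p̂)/E²

n = 1.282² × 0.24 × 0.76 / 0.032²
  = 1.643524 × 0.1824 / 0.001024
  = 292.7527

Round up to the nearest whole number: n = 293

293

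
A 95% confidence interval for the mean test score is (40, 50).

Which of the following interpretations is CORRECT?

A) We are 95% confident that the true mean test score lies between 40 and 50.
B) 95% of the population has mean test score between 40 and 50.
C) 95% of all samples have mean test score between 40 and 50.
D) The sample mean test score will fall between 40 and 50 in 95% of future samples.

A confidence interval represents our confidence in the procedure, not a probability statement about the parameter.

Key concept: If we repeated this sampling process many times and computed a 95% CI each time, about 95% of those intervals would contain the true population parameter.

For this specific interval (40, 50):
- Midpoint (point estimate): 45
- Margin of error: 5

The correct interpretation is the one stating confidence that the true parameter lies in the interval — option A.

A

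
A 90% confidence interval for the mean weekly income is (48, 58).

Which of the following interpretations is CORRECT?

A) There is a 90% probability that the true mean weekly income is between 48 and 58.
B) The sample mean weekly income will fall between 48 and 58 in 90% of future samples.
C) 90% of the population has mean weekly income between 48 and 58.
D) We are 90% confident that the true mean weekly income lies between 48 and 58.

A confidence interval represents our confidence in the procedure, not a probability statement about the parameter.

Key concept: If we repeated this sampling process many times and computed a 90% CI each time, about 90% of those intervals would contain the true population parameter.

For this specific interval (48, 58):
- Midpoint (point estimate): 53
- Margin of error: 5

The correct interpretation is the one stating confidence that the true parameter lies in the interval — option D.

D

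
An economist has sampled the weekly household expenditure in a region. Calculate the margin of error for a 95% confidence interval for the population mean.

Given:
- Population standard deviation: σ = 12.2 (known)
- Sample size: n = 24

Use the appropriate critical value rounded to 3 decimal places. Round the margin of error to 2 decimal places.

The population standard deviation σ is known, so use the z-interval margin of error formula.

For 95% confidence, z* = 1.96 (from standard normal table)

Margin of error formula for z-interval: E = z* × σ/√n

E = 1.96 × 12.2/√24
  = 1.96 × 2.490315
  = 4.8810

Rounded to 2 decimal places:

4.88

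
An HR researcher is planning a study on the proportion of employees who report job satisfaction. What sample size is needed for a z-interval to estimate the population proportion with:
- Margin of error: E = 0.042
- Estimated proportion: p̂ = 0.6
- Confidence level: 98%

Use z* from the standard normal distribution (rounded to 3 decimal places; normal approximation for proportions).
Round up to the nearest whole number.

Using z* for proportion z-interval (normal approximation).

For 98% confidence, z* = 2.326 (from standard normal table)

Sample size formula for proportion z-interval: n = z*²p̂(1-p̂)/E²

n = 2.326² × 0.6 × 0.4 / 0.042²
  = 5.410276 × 0.24 / 0.001764
  = 736.0920

Round up to the nearest whole number: n = 737

737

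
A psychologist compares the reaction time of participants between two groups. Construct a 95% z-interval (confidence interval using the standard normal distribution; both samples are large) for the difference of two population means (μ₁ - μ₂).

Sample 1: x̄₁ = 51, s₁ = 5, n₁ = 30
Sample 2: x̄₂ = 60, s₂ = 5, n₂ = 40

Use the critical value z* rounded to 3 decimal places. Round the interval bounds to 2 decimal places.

Both samples are large (n₁ = 30 ≥ 30, n₂ = 40 ≥ 30), so a z-interval for the difference of means applies.

Point estimate: x̄₁ - x̄₂ = 51 - 60 = -9

Standard error: SE = √(s₁²/n₁ + s₂²/n₂)
= √(5²/30 + 5²/40)
= √(0.833333 + 0.625000)
= 1.207615

For 95% confidence, z* = 1.96 (from standard normal table)
Margin of error: E = z* × SE = 1.96 × 1.207615 = 2.3669

Z-interval: (x̄₁ - x̄₂) ± E = -9 ± 2.3669 = (-11.3669, -6.6331)

Rounded to 2 decimal places:

(-11.37, -6.63)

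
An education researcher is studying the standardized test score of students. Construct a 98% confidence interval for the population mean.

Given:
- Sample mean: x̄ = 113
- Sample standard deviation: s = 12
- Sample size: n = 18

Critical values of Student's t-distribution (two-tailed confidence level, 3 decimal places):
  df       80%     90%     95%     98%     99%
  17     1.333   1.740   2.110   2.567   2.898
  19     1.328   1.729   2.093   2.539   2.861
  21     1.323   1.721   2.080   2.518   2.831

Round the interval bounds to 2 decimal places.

The population standard deviation σ is unknown (only the sample standard deviation s is given), so use a t-interval with df = n - 1 = 18 - 1 = 17.

For 98% confidence with df = 17, t* = 2.567 (from t-table)

Standard error: SE = s/√n = 12/√18 = 2.828427

Margin of error: E = t* × SE = 2.567 × 2.828427 = 7.2606

T-interval: x̄ ± E = 113 ± 7.2606 = (105.7394, 120.2606)

Rounded to 2 decimal places:

(105.74, 120.26)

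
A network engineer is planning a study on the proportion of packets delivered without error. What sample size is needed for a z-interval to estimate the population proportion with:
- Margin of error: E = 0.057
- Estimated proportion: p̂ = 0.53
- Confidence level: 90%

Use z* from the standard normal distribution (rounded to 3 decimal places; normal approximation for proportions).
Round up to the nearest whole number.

Using z* for proportion z-interval (normal approximation).

For 90% confidence, z* = 1.645 (from standard normal table)

Sample size formula for proportion z-interval: n = z*²p̂(1-p̂)/E²

n = 1.645² × 0.53 × 0.47 / 0.057²
  = 2.706025 × 0.2491 / 0.003249
  = 207.4702

Round up to the nearest whole number: n = 208

208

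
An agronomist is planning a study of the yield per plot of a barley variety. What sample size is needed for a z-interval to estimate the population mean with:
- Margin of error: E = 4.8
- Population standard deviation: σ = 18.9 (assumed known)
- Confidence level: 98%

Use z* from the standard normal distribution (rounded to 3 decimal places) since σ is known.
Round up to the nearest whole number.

Using z* since population σ is known (z-interval formula).

For 98% confidence, z* = 2.326 (from standard normal table)

Sample size formula for z-interval: n = (z*σ/E)²

n = (2.326 × 18.9 / 4.8)²
  = (9.158625)²
  = 83.8804

Round up to the nearest whole number: n = 84

84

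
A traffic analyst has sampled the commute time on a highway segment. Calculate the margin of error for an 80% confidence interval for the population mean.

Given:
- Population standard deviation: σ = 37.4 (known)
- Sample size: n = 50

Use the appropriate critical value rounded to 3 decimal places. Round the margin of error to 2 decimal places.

The population standard deviation σ is known, so use the z-interval margin of error formula.

For 80% confidence, z* = 1.282 (from standard normal table)

Margin of error formula for z-interval: E = z* × σ/√n

E = 1.282 × 37.4/√50
  = 1.282 × 5.289159
  = 6.7807

Rounded to 2 decimal places:

6.78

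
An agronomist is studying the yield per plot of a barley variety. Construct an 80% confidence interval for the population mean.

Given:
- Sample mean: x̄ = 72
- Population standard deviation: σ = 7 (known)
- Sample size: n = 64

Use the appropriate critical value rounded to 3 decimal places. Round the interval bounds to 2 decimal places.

The population standard deviation σ is known, so use a z-interval (standard normal critical value).

For 80% confidence, z* = 1.282 (from standard normal table)

Standard error: SE = σ/√n = 7/√64 = 0.875000

Margin of error: E = z* × SE = 1.282 × 0.875000 = 1.1218

Z-interval: x̄ ± E = 72 ± 1.1218 = (70.8782, 73.1218)

Rounded to 2 decimal places:

(70.88, 73.12)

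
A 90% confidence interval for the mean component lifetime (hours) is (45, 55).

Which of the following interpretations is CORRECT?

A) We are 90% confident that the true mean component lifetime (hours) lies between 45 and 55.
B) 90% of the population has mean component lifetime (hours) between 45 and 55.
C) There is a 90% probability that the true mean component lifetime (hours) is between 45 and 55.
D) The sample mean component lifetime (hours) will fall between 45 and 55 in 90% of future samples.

A confidence interval represents our confidence in the procedure, not a probability statement about the parameter.

Key concept: If we repeated this sampling process many times and computed a 90% CI each time, about 90% of those intervals would contain the true population parameter.

For this specific interval (45, 55):
- Midpoint (point estimate): 50
- Margin of error: 5

The correct interpretation is the one stating confidence that the true parameter lies in the interval — option A.

A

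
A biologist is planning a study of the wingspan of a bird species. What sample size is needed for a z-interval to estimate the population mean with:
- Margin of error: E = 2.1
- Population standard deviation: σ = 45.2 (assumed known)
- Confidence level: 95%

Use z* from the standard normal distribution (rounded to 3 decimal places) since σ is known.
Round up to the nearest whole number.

Using z* since population σ is known (z-interval formula).

For 95% confidence, z* = 1.96 (from standard normal table)

Sample size formula for z-interval: n = (z*σ/E)²

n = (1.96 × 45.2 / 2.1)²
  = (42.186667)²
  = 1779.7148

Round up to the nearest whole number: n = 1780

1780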